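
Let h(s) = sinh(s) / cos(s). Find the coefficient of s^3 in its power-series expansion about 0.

2/3

Divide the numerator series by the denominator series (power-series long division).
[s^0] = 0;  [s^1] = 1;  [s^2] = 0;  [s^3] = 2/3.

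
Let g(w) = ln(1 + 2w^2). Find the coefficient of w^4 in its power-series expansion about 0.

-2

Use the known series and substitute for the argument.
So c_4 = g^(4)(0)/4! = -2.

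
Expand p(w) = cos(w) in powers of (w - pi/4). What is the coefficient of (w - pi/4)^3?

Compute the successive derivatives at the expansion point and divide by k!.
[(w - pi/4)^0] = sqrt(2)/2;  [(w - pi/4)^1] = -sqrt(2)/2;  [(w - pi/4)^2] = -sqrt(2)/4;  [(w - pi/4)^3] = sqrt(2)/12.
So c_3 = p′′′(pi/4)/3! = sqrt(2)/12.

sqrt(2)/12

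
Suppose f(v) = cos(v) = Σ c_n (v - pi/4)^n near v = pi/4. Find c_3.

Apply the Taylor formula c_k = f^(k)(a)/k!.

sqrt(2)/12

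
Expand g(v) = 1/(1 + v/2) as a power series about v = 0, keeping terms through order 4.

v^4/16 - v^3/8 + v^2/4 - v/2 + 1

Use the known series and substitute for the argument.
g(0) = 1
g′(0) = -1/2
g′′(0) = 1/2
g′′′(0) = -3/4
g^(4)(0) = 3/2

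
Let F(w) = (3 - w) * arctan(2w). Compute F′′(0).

Multiply each power in the prefactor through the base expansion.
The coefficient of w^2 in the expansion is -2, so F′′(0) = 2! * (-2) = -4.

-4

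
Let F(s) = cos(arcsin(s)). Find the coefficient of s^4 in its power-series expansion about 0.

-1/8

Let u equal the inner series; expand the outer function in u and truncate.
F(0) = 1
F′(0) = 0
F′′(0) = -1
F′′′(0) = 0
F^(4)(0) = -3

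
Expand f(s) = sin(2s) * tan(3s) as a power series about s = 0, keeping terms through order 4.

14*s^4 + 6*s^2

Write out both Maclaurin series and multiply, keeping only the needed powers.
[s^0] = 0;  [s^1] = 0;  [s^2] = 6;  [s^3] = 0;  [s^4] = 14.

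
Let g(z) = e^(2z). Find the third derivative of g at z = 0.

8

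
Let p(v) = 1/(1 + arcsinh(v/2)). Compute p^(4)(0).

Let u equal the inner series; expand the outer function in u and truncate.
The coefficient of v^4 in the expansion is 1/24, so p^(4)(0) = 4! * (1/24) = 1.

1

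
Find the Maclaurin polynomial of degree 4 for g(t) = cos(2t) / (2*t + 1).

26*t^4/3 - 4*t^3 + 2*t^2 - 2*t + 1

Multiply the numerator's expansion by the denominator's geometric series.
g(0) = 1
g′(0) = -2
g′′(0) = 4
g′′′(0) = -24
g^(4)(0) = 208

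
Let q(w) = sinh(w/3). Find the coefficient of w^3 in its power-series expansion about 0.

1/162

c_3 = q′′′(0)/3! = 1/162.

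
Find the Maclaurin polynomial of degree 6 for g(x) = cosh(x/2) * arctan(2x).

1943*x^5/320 - 29*x^3/12 + 2*x

Write out both Maclaurin series and multiply, keeping only the needed powers.
g(0) = 0
g′(0) = 2
g′′(0) = 0
g′′′(0) = -29/2
g^(4)(0) = 0
g^(5)(0) = 5829/8
g^(6)(0) = 0
The Taylor polynomial is Σ g^(k)(0)/k! · x^k.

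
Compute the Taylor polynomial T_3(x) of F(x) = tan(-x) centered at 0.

-x^3/3 - x

[x^0] = 0;  [x^1] = -1;  [x^2] = 0;  [x^3] = -1/3.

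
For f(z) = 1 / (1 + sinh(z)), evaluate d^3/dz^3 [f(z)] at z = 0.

-7

Use the geometric series for the reciprocal, then substitute.
The coefficient of z^3 in the expansion is -7/6, so f′′′(0) = 3! * (-7/6) = -7.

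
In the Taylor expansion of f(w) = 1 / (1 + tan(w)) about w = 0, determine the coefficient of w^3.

-4/3

Write 1/(1+u) = 1 - u + u^2 - u^3 + ... and substitute the series for u.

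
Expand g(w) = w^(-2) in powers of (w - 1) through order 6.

7*(w - 1)^6 - 6*(w - 1)^5 + 5*(w - 1)^4 - 4*(w - 1)^3 + 3*(w - 1)^2 - 2*(w - 1) + 1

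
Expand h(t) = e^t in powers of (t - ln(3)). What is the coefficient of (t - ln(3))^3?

1/2

h(ln(3)) = 3
h′(ln(3)) = 3
h′′(ln(3)) = 3
h′′′(ln(3)) = 3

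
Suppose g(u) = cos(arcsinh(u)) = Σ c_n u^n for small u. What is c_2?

Let u equal the inner series; expand the outer function in u and truncate.
g(0) = 1
g′(0) = 0
g′′(0) = -1

-1/2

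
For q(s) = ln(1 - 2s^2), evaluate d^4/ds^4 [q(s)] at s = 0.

The coefficient of s^4 in the expansion is -2, so q^(4)(0) = 4! * (-2) = -48.

-48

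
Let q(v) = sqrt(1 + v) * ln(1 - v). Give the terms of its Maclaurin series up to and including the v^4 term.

-5*v^4/12 - 11*v^3/24 - v^2 - v

Write out both Maclaurin series and multiply, keeping only the needed powers.
q(0) = 0
q′(0) = -1
q′′(0) = -2
q′′′(0) = -11/4
q^(4)(0) = -10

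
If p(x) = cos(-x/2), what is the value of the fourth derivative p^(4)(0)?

Use the known series and substitute for the argument.
From the series, [x^4] p = 1/384; multiply by 4! = 24 to get 1/16.

1/16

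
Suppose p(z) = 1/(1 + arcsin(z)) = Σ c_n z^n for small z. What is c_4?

4/3

Compose series: expand the inner function first, then feed it into the outer expansion.
p(0) = 1
p′(0) = -1
p′′(0) = 2
p′′′(0) = -7
p^(4)(0) = 32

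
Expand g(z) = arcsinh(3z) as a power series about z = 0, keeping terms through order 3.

Apply the Taylor formula c_k = f^(k)(a)/k!.

-9*z^3/2 + 3*z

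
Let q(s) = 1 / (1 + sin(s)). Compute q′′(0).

2

Use the geometric series for the reciprocal, then substitute.
The coefficient of s^2 in the expansion is 1, so q′′(0) = 2! * (1) = 2.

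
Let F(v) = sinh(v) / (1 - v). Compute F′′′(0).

7

Take the Cauchy product of the two expansions.
The coefficient of v^3 in the expansion is 7/6, so F′′′(0) = 3! * (7/6) = 7.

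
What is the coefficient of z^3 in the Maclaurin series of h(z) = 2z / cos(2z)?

Divide the numerator series by the denominator series (power-series long division).
h(0) = 0
h′(0) = 2
h′′(0) = 0
h′′′(0) = 24
Dividing each by k! gives the coefficients c_0, ..., c_3.

4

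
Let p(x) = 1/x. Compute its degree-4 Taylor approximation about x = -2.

-(x + 2)^4/32 - (x + 2)^3/16 - (x + 2)^2/8 - (x + 2)/4 - 1/2

p(-2) = -1/2
p′(-2) = -1/4
p′′(-2) = -1/4
p′′′(-2) = -3/8
p^(4)(-2) = -3/4
The Taylor polynomial is Σ p^(k)(-2)/k! · (x + 2)^k.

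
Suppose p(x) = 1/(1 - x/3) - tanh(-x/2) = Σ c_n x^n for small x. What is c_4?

1/81

Add the two expansions coefficient-wise.
[x^0] = 1;  [x^1] = 5/6;  [x^2] = 1/9;  [x^3] = -1/216;  [x^4] = 1/81.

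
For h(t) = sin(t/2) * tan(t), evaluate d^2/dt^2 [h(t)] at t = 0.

Multiply the two series term by term and collect like powers.
The coefficient of t^2 in the expansion is 1/2, so h′′(0) = 2! * (1/2) = 1.

1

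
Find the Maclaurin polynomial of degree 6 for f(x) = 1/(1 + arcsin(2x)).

5312*x^6/45 - 252*x^5/5 + 64*x^4/3 - 28*x^3/3 + 4*x^2 - 2*x + 1

Plug the Maclaurin series of the inner function into that of the outer and collect terms.
f(0) = 1
f′(0) = -2
f′′(0) = 8
f′′′(0) = -56
f^(4)(0) = 512
f^(5)(0) = -6048
f^(6)(0) = 84992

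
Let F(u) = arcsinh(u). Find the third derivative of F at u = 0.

Apply the Taylor formula c_k = f^(k)(a)/k!.
The coefficient of u^3 in the expansion is -1/6, so F′′′(0) = 3! * (-1/6) = -1.

-1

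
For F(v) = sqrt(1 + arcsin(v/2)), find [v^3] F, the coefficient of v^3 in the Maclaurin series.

Plug the Maclaurin series of the inner function into that of the outer and collect terms.
F(0) = 1
F′(0) = 1/4
F′′(0) = -1/16
F′′′(0) = 7/64
So c_3 = F′′′(0)/3! = 7/384.

7/384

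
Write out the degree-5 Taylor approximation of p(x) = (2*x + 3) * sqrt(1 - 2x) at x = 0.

-31*x^5/8 - 23*x^4/8 - 5*x^3/2 - 7*x^2/2 - x + 3

Distribute the polynomial across the series and collect like powers.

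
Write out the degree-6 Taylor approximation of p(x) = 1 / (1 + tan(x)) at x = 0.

Write 1/(1+u) = 1 - u + u^2 - u^3 + ... and substitute the series for u.
p(0) = 1
p′(0) = -1
p′′(0) = 2
p′′′(0) = -8
p^(4)(0) = 40
p^(5)(0) = -256
p^(6)(0) = 1952

122*x^6/45 - 32*x^5/15 + 5*x^4/3 - 4*x^3/3 + x^2 - x + 1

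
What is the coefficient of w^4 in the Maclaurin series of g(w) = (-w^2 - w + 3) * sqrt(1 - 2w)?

Multiply each power in the prefactor through the base expansion.
g(0) = 3
g′(0) = -4
g′′(0) = -3
g′′′(0) = 0
g^(4)(0) = -21

-7/8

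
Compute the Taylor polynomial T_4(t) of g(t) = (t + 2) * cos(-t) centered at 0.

t^4/12 - t^3/2 - t^2 + t + 2

Distribute the polynomial across the series and collect like powers.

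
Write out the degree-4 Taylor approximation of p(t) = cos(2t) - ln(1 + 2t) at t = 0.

14*t^4/3 - 8*t^3/3 - 2*t + 1

Expand each term separately and add.
[t^0] = 1;  [t^1] = -2;  [t^2] = 0;  [t^3] = -8/3;  [t^4] = 14/3.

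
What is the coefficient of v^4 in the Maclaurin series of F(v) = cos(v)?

1/24

Apply the Taylor formula c_k = f^(k)(a)/k!.
F(0) = 1
F′(0) = 0
F′′(0) = -1
F′′′(0) = 0
F^(4)(0) = 1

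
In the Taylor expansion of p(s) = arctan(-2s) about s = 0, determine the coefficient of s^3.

8/3

Compute the successive derivatives at the expansion point and divide by k!.
[s^0] = 0;  [s^1] = -2;  [s^2] = 0;  [s^3] = 8/3.
So c_3 = p′′′(0)/3! = 8/3.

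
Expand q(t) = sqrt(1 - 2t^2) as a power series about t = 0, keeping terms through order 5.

Differentiate repeatedly and evaluate at the center.
q(0) = 1
q′(0) = 0
q′′(0) = -2
q′′′(0) = 0
q^(4)(0) = -12
q^(5)(0) = 0
The Taylor polynomial is Σ q^(k)(0)/k! · t^k.

-t^4/2 - t^2 + 1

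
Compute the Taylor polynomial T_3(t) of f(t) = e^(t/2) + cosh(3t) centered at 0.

Combine the two series term by term.

t^3/48 + 37*t^2/8 + t/2 + 2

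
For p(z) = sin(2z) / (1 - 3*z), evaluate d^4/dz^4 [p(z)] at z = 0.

1200

Multiply the numerator's expansion by the denominator's geometric series.
The coefficient of z^4 in the expansion is 50, so p^(4)(0) = 4! * (50) = 1200.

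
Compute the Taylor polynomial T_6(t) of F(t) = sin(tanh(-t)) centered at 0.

Substitute the inner expansion into the outer series and collect powers.

-37*t^5/120 + t^3/2 - t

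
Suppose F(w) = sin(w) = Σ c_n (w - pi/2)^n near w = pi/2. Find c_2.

-1/2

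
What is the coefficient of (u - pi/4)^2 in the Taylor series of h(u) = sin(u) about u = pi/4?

Use the known series and substitute for the argument.
h(pi/4) = sqrt(2)/2
h′(pi/4) = sqrt(2)/2
h′′(pi/4) = -sqrt(2)/2
The Taylor polynomial is Σ h^(k)(pi/4)/k! · (u - pi/4)^k.

-sqrt(2)/4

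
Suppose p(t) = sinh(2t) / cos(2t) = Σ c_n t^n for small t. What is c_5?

Invert the denominator's series and multiply.
[t^0] = 0;  [t^1] = 2;  [t^2] = 0;  [t^3] = 16/3;  [t^4] = 0;  [t^5] = 48/5.

48/5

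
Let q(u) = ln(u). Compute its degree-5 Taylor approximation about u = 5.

q(5) = ln(5)
q′(5) = 1/5
q′′(5) = -1/25
q′′′(5) = 2/125
q^(4)(5) = -6/625
q^(5)(5) = 24/3125

(u - 5)^5/15625 - (u - 5)^4/2500 + (u - 5)^3/375 - (u - 5)^2/50 + (u - 5)/5 + ln(5)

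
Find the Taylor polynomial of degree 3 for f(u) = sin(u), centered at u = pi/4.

f(pi/4) = sqrt(2)/2
f′(pi/4) = sqrt(2)/2
f′′(pi/4) = -sqrt(2)/2
f′′′(pi/4) = -sqrt(2)/2
Dividing each by k! gives the coefficients c_0, ..., c_3.

-sqrt(2)*(u - pi/4)^3/12 - sqrt(2)*(u - pi/4)^2/4 + sqrt(2)*(u - pi/4)/2 + sqrt(2)/2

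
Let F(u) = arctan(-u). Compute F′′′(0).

2

Differentiate repeatedly and evaluate at the center.
The coefficient of u^3 in the expansion is 1/3, so F′′′(0) = 3! * (1/3) = 2.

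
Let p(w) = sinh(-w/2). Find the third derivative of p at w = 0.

The coefficient of w^3 in the expansion is -1/48, so p′′′(0) = 3! * (-1/48) = -1/8.

-1/8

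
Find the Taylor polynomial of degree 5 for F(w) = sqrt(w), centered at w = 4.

7*(w - 4)^5/131072 - 5*(w - 4)^4/16384 + (w - 4)^3/512 - (w - 4)^2/64 + (w - 4)/4 + 2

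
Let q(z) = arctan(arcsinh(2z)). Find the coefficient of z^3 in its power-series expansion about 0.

-4

Plug the Maclaurin series of the inner function into that of the outer and collect terms.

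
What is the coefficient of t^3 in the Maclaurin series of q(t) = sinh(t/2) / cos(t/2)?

1/12

Write the quotient as an unknown series and match coefficients against numerator = denominator · series.
[t^0] = 0;  [t^1] = 1/2;  [t^2] = 0;  [t^3] = 1/12.
So c_3 = q′′′(0)/3! = 1/12.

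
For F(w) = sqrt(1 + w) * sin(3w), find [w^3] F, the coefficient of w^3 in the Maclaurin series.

-39/8

Expand each factor separately, then convolve coefficients.
[w^0] = 0;  [w^1] = 3;  [w^2] = 3/2;  [w^3] = -39/8.
So c_3 = F′′′(0)/3! = -39/8.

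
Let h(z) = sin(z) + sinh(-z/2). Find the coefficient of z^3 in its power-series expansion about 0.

Add the two expansions coefficient-wise.
h(0) = 0
h′(0) = 1/2
h′′(0) = 0
h′′′(0) = -9/8
So c_3 = h′′′(0)/3! = -3/16.

-3/16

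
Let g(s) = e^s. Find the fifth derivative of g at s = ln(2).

Use the known series and substitute for the argument.
From the series, [(s - ln(2))^5] g = 1/60; multiply by 5! = 120 to get 2.

2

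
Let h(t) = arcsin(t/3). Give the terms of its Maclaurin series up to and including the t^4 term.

h(0) = 0
h′(0) = 1/3
h′′(0) = 0
h′′′(0) = 1/27
h^(4)(0) = 0

t^3/162 + t/3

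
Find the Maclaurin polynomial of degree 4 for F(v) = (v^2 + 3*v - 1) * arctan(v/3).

Distribute the polynomial across the series and collect like powers.
[v^0] = 0;  [v^1] = -1/3;  [v^2] = 1;  [v^3] = 28/81;  [v^4] = -1/27.

-v^4/27 + 28*v^3/81 + v^2 - v/3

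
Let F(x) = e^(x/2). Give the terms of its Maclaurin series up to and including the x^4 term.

Compute the successive derivatives at the expansion point and divide by k!.
F(0) = 1
F′(0) = 1/2
F′′(0) = 1/4
F′′′(0) = 1/8
F^(4)(0) = 1/16
Then c_k = F^(k)(0)/k! gives each Taylor coefficient.

x^4/384 + x^3/48 + x^2/8 + x/2 + 1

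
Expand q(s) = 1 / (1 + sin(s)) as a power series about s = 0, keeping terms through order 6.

Write 1/(1+u) = 1 - u + u^2 - u^3 + ... and substitute the series for u.
[s^0] = 1;  [s^1] = -1;  [s^2] = 1;  [s^3] = -5/6;  [s^4] = 2/3;  [s^5] = -61/120;  [s^6] = 17/45.

17*s^6/45 - 61*s^5/120 + 2*s^4/3 - 5*s^3/6 + s^2 - s + 1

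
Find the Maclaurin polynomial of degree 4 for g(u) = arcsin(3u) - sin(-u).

Add the two expansions coefficient-wise.
[u^0] = 0;  [u^1] = 4;  [u^2] = 0;  [u^3] = 13/3;  [u^4] = 0.

13*u^3/3 + 4*u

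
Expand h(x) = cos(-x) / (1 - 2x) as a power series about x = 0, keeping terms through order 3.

Multiply the two series term by term and collect like powers.
h(0) = 1
h′(0) = 2
h′′(0) = 7
h′′′(0) = 42

7*x^3 + 7*x^2/2 + 2*x + 1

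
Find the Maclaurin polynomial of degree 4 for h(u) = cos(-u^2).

1 - u^4/2

[u^0] = 1;  [u^1] = 0;  [u^2] = 0;  [u^3] = 0;  [u^4] = -1/2.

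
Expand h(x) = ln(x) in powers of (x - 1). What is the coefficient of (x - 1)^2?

Compute the successive derivatives at the expansion point and divide by k!.
h(1) = 0
h′(1) = 1
h′′(1) = -1
So c_2 = h′′(1)/2! = -1/2.

-1/2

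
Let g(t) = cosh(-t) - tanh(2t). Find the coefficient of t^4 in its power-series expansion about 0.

Combine the two series term by term.

1/24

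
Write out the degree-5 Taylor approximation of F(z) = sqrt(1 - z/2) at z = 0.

F(0) = 1
F′(0) = -1/4
F′′(0) = -1/16
F′′′(0) = -3/64
F^(4)(0) = -15/256
F^(5)(0) = -105/1024

-7*z^5/8192 - 5*z^4/2048 - z^3/128 - z^2/32 - z/4 + 1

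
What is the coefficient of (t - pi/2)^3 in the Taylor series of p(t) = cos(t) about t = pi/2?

1/6

Compute the successive derivatives at the expansion point and divide by k!.
p(pi/2) = 0
p′(pi/2) = -1
p′′(pi/2) = 0
p′′′(pi/2) = 1
So c_3 = p′′′(pi/2)/3! = 1/6.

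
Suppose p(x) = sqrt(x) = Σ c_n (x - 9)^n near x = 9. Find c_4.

p(9) = 3
p′(9) = 1/6
p′′(9) = -1/108
p′′′(9) = 1/648
p^(4)(9) = -5/11664
So c_4 = p^(4)(9)/4! = -5/279936.

-5/279936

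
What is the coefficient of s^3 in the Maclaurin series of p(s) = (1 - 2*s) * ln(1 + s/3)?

Shift and add copies of the series according to the polynomial's terms.
p(0) = 0
p′(0) = 1/3
p′′(0) = -13/9
p′′′(0) = 20/27

10/81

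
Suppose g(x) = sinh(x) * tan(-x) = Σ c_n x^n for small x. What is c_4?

Write out both Maclaurin series and multiply, keeping only the needed powers.
g(0) = 0
g′(0) = 0
g′′(0) = -2
g′′′(0) = 0
g^(4)(0) = -12
So c_4 = g^(4)(0)/4! = -1/2.

-1/2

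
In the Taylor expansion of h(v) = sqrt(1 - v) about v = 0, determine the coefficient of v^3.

Use the known series and substitute for the argument.
[v^0] = 1;  [v^1] = -1/2;  [v^2] = -1/8;  [v^3] = -1/16.

-1/16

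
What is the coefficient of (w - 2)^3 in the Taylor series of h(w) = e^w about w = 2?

e^(2)/6

h(2) = e^(2)
h′(2) = e^(2)
h′′(2) = e^(2)
h′′′(2) = e^(2)
So c_3 = h′′′(2)/3! = e^(2)/6.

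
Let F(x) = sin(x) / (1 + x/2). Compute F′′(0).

-1

Multiply the two series term by term and collect like powers.
The coefficient of x^2 in the expansion is -1/2, so F′′(0) = 2! * (-1/2) = -1.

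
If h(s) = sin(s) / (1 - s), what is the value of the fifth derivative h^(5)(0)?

101

Write out both Maclaurin series and multiply, keeping only the needed powers.
From the series, [s^5] h = 101/120; multiply by 5! = 120 to get 101.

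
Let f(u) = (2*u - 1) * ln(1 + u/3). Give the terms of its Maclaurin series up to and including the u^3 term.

-10*u^3/81 + 13*u^2/18 - u/3

Distribute the polynomial across the series and collect like powers.
f(0) = 0
f′(0) = -1/3
f′′(0) = 13/9
f′′′(0) = -20/27
Dividing each by k! gives the coefficients c_0, ..., c_3.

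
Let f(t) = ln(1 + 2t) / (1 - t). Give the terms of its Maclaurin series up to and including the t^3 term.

Multiply the numerator's expansion by the denominator's geometric series.
f(0) = 0
f′(0) = 2
f′′(0) = 0
f′′′(0) = 16

8*t^3/3 + 2*t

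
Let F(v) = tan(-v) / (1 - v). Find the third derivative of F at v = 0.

Take the Cauchy product of the two expansions.
From the series, [v^3] F = -4/3; multiply by 3! = 6 to get -8.

-8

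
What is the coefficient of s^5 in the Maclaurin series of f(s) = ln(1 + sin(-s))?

Let u equal the inner series; expand the outer function in u and truncate.
f(0) = 0
f′(0) = -1
f′′(0) = -1
f′′′(0) = -1
f^(4)(0) = -2
f^(5)(0) = -5
Then c_k = f^(k)(0)/k! gives each Taylor coefficient.

-1/24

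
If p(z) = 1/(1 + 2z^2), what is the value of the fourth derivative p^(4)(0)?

Compute the successive derivatives at the expansion point and divide by k!.
The coefficient of z^4 in the expansion is 4, so p^(4)(0) = 4! * (4) = 96.

96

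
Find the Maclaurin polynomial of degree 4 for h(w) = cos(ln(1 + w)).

-5*w^4/12 + w^3/2 - w^2/2 + 1

Substitute the inner expansion into the outer series and collect powers.
h(0) = 1
h′(0) = 0
h′′(0) = -1
h′′′(0) = 3
h^(4)(0) = -10
The Taylor polynomial is Σ h^(k)(0)/k! · w^k.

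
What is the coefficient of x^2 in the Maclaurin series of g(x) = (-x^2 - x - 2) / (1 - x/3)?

-14/9

Distribute the polynomial across the series and collect like powers.
[x^0] = -2;  [x^1] = -5/3;  [x^2] = -14/9.
So c_2 = g′′(0)/2! = -14/9.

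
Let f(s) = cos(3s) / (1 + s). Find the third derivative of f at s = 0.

Take the Cauchy product of the two expansions.
From the series, [s^3] f = 7/2; multiply by 3! = 6 to get 21.

21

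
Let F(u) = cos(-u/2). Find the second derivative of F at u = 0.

-1/4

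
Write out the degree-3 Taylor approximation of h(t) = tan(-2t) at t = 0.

Compute the successive derivatives at the expansion point and divide by k!.
h(0) = 0
h′(0) = -2
h′′(0) = 0
h′′′(0) = -16
Dividing each by k! gives the coefficients c_0, ..., c_3.

-8*t^3/3 - 2*t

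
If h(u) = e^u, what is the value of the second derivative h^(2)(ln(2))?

The coefficient of (u - ln(2))^2 in the expansion is 1, so h′′(ln(2)) = 2! * (1) = 2.

2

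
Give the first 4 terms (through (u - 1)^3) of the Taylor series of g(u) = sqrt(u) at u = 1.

(u - 1)^3/16 - (u - 1)^2/8 + (u - 1)/2 + 1

Differentiate repeatedly and evaluate at the center.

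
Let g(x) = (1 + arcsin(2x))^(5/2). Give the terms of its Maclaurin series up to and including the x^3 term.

35*x^3/6 + 15*x^2/2 + 5*x + 1

Plug the Maclaurin series of the inner function into that of the outer and collect terms.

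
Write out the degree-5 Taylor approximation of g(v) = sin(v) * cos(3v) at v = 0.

62*v^5/15 - 14*v^3/3 + v

Multiply the two series term by term and collect like powers.
g(0) = 0
g′(0) = 1
g′′(0) = 0
g′′′(0) = -28
g^(4)(0) = 0
g^(5)(0) = 496
Dividing each by k! gives the coefficients c_0, ..., c_5.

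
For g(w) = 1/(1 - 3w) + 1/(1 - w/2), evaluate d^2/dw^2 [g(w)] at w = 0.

Add the two expansions coefficient-wise.
From the series, [w^2] g = 37/4; multiply by 2! = 2 to get 37/2.

37/2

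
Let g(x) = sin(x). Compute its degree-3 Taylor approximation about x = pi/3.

-(x - pi/3)^3/12 - sqrt(3)*(x - pi/3)^2/4 + (x - pi/3)/2 + sqrt(3)/2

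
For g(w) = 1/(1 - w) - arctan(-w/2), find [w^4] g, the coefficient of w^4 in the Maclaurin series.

Add the two expansions coefficient-wise.
g(0) = 1
g′(0) = 3/2
g′′(0) = 2
g′′′(0) = 23/4
g^(4)(0) = 24
So c_4 = g^(4)(0)/4! = 1.

1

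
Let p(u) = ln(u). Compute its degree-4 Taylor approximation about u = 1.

-(u - 1)^4/4 + (u - 1)^3/3 - (u - 1)^2/2 + (u - 1)

Compute the successive derivatives at the expansion point and divide by k!.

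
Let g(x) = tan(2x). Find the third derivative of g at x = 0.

The coefficient of x^3 in the expansion is 8/3, so g′′′(0) = 3! * (8/3) = 16.

16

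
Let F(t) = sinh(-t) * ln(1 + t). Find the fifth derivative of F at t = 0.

Expand each factor separately, then convolve coefficients.
From the series, [t^5] F = 1/3; multiply by 5! = 120 to get 40.

40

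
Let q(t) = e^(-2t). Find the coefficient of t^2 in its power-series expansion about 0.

Use the known series and substitute for the argument.
So c_2 = q′′(0)/2! = 2.

2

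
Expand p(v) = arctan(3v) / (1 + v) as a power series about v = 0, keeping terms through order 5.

213*v^5/5 + 6*v^4 - 6*v^3 - 3*v^2 + 3*v

Expand each factor separately, then convolve coefficients.
p(0) = 0
p′(0) = 3
p′′(0) = -6
p′′′(0) = -36
p^(4)(0) = 144
p^(5)(0) = 5112
Then c_k = p^(k)(0)/k! gives each Taylor coefficient.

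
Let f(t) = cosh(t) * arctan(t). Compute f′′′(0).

Take the Cauchy product of the two expansions.
The coefficient of t^3 in the expansion is 1/6, so f′′′(0) = 3! * (1/6) = 1.

1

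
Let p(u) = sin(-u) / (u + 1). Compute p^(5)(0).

Multiply the numerator's expansion by the denominator's geometric series.
From the series, [u^5] p = -101/120; multiply by 5! = 120 to get -101.

-101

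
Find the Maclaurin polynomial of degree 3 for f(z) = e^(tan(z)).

Substitute the inner expansion into the outer series and collect powers.
f(0) = 1
f′(0) = 1
f′′(0) = 1
f′′′(0) = 3

z^3/2 + z^2/2 + z + 1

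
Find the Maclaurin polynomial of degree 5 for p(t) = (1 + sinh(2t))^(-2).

Let u equal the inner series; expand the outer function in u and truncate.
[t^0] = 1;  [t^1] = -4;  [t^2] = 12;  [t^3] = -104/3;  [t^4] = 96;  [t^5] = -1071875*2^(114/127)*3^(31/127)*5^(57/127)*7^(71/127)/62208.

-1071875*2^(114/127)*3^(31/127)*5^(57/127)*7^(71/127)*t^5/62208 + 96*t^4 - 104*t^3/3 + 12*t^2 - 4*t + 1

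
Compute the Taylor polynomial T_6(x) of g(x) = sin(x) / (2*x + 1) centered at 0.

Multiply the numerator's expansion by the denominator's geometric series.

-1841*x^6/60 + 1841*x^5/120 - 23*x^4/3 + 23*x^3/6 - 2*x^2 + x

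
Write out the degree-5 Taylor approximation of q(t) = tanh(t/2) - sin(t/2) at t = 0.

t^5/256 - t^3/48

Expand each term separately and add.
[t^0] = 0;  [t^1] = 0;  [t^2] = 0;  [t^3] = -1/48;  [t^4] = 0;  [t^5] = 1/256.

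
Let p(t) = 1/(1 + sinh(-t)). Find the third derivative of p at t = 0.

7

Plug the Maclaurin series of the inner function into that of the outer and collect terms.
From the series, [t^3] p = 7/6; multiply by 3! = 6 to get 7.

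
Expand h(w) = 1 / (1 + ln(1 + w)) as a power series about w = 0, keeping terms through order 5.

-347*w^5/60 + 11*w^4/3 - 7*w^3/3 + 3*w^2/2 - w + 1

Expand as Σ (-1)^k u^k with u equal to the inner function's series.
h(0) = 1
h′(0) = -1
h′′(0) = 3
h′′′(0) = -14
h^(4)(0) = 88
h^(5)(0) = -694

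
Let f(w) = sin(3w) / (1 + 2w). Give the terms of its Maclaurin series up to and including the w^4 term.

Write out both Maclaurin series and multiply, keeping only the needed powers.
f(0) = 0
f′(0) = 3
f′′(0) = -12
f′′′(0) = 45
f^(4)(0) = -360
Dividing each by k! gives the coefficients c_0, ..., c_4.

-15*w^4 + 15*w^3/2 - 6*w^2 + 3*w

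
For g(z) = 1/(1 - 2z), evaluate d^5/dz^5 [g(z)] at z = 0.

3840

The coefficient of z^5 in the expansion is 32, so g^(5)(0) = 5! * (32) = 3840.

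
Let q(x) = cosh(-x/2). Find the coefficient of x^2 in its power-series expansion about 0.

1/8

q(0) = 1
q′(0) = 0
q′′(0) = 1/4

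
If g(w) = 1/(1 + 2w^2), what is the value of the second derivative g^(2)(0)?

Apply the Taylor formula c_k = f^(k)(a)/k!.
From the series, [w^2] g = -2; multiply by 2! = 2 to get -4.

-4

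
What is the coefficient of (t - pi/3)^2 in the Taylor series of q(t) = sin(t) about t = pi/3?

-sqrt(3)/4

[(t - pi/3)^0] = sqrt(3)/2;  [(t - pi/3)^1] = 1/2;  [(t - pi/3)^2] = -sqrt(3)/4.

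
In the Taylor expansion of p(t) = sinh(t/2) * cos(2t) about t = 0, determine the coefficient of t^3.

Take the Cauchy product of the two expansions.
p(0) = 0
p′(0) = 1/2
p′′(0) = 0
p′′′(0) = -47/8
So c_3 = p′′′(0)/3! = -47/48.

-47/48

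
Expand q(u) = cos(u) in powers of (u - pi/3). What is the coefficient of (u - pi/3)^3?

sqrt(3)/12

Apply the Taylor formula c_k = f^(k)(a)/k!.
[(u - pi/3)^0] = 1/2;  [(u - pi/3)^1] = -sqrt(3)/2;  [(u - pi/3)^2] = -1/4;  [(u - pi/3)^3] = sqrt(3)/12.
So c_3 = q′′′(pi/3)/3! = sqrt(3)/12.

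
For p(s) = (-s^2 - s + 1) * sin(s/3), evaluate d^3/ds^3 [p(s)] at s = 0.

Shift and add copies of the series according to the polynomial's terms.
From the series, [s^3] p = -55/162; multiply by 3! = 6 to get -55/27.

-55/27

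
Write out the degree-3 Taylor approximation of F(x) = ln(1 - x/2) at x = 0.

-x^3/24 - x^2/8 - x/2

Apply the Taylor formula c_k = f^(k)(a)/k!.
F(0) = 0
F′(0) = -1/2
F′′(0) = -1/4
F′′′(0) = -1/4
The Taylor polynomial is Σ F^(k)(0)/k! · x^k.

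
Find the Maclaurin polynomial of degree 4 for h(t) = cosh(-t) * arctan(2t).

-5*t^3/3 + 2*t

Expand each factor separately, then convolve coefficients.
h(0) = 0
h′(0) = 2
h′′(0) = 0
h′′′(0) = -10
h^(4)(0) = 0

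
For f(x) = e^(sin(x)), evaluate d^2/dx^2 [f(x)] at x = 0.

Substitute the inner expansion into the outer series and collect powers.
From the series, [x^2] f = 1/2; multiply by 2! = 2 to get 1.

1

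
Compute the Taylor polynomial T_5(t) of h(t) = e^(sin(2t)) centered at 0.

-32*t^5/15 - 2*t^4 + 2*t^2 + 2*t + 1

Compose series: expand the inner function first, then feed it into the outer expansion.
[t^0] = 1;  [t^1] = 2;  [t^2] = 2;  [t^3] = 0;  [t^4] = -2;  [t^5] = -32/15.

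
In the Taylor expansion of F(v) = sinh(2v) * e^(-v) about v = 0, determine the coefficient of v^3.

Multiply the two series term by term and collect like powers.
[v^0] = 0;  [v^1] = 2;  [v^2] = -2;  [v^3] = 7/3.
So c_3 = F′′′(0)/3! = 7/3.

7/3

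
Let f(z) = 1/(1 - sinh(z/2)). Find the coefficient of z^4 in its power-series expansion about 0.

1/12

Compose series: expand the inner function first, then feed it into the outer expansion.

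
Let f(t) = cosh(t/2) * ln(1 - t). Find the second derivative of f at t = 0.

-1

Expand each factor separately, then convolve coefficients.
The coefficient of t^2 in the expansion is -1/2, so f′′(0) = 2! * (-1/2) = -1.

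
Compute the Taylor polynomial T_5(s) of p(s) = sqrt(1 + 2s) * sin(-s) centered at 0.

Expand each factor separately, then convolve coefficients.
[s^0] = 0;  [s^1] = -1;  [s^2] = -1;  [s^3] = 2/3;  [s^4] = -1/3;  [s^5] = 8/15.

8*s^5/15 - s^4/3 + 2*s^3/3 - s^2 - s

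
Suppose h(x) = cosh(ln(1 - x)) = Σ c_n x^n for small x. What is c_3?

Substitute the inner expansion into the outer series and collect powers.

1/2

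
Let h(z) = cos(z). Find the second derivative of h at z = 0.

-1

From the series, [z^2] h = -1/2; multiply by 2! = 2 to get -1.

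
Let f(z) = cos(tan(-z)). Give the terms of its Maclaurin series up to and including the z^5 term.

Substitute the inner expansion into the outer series and collect powers.
f(0) = 1
f′(0) = 0
f′′(0) = -1
f′′′(0) = 0
f^(4)(0) = -7
f^(5)(0) = 0

-7*z^4/24 - z^2/2 + 1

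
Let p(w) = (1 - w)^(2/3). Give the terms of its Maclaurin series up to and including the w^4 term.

-7*w^4/243 - 4*w^3/81 - w^2/9 - 2*w/3 + 1

Use the known series and substitute for the argument.
p(0) = 1
p′(0) = -2/3
p′′(0) = -2/9
p′′′(0) = -8/27
p^(4)(0) = -56/81
Dividing each by k! gives the coefficients c_0, ..., c_4.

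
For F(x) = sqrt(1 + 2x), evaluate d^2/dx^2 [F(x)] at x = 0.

-1

The coefficient of x^2 in the expansion is -1/2, so F′′(0) = 2! * (-1/2) = -1.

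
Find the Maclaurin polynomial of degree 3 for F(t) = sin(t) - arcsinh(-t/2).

-3*t^3/16 + 3*t/2

Expand each term separately and add.
F(0) = 0
F′(0) = 3/2
F′′(0) = 0
F′′′(0) = -9/8
Then c_k = F^(k)(0)/k! gives each Taylor coefficient.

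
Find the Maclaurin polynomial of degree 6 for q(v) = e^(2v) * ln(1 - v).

-19*v^6/9 - 27*v^5/10 - 13*v^4/4 - 10*v^3/3 - 5*v^2/2 - v

Take the Cauchy product of the two expansions.
[v^0] = 0;  [v^1] = -1;  [v^2] = -5/2;  [v^3] = -10/3;  [v^4] = -13/4;  [v^5] = -27/10;  [v^6] = -19/9.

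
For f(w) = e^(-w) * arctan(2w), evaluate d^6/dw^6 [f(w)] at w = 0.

Expand each factor separately, then convolve coefficients.
The coefficient of w^6 in the expansion is -215/36, so f^(6)(0) = 6! * (-215/36) = -4300.

-4300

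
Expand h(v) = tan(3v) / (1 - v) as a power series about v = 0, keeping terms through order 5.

Expand each factor separately, then convolve coefficients.
h(0) = 0
h′(0) = 3
h′′(0) = 6
h′′′(0) = 72
h^(4)(0) = 288
h^(5)(0) = 5328
Then c_k = h^(k)(0)/k! gives each Taylor coefficient.

222*v^5/5 + 12*v^4 + 12*v^3 + 3*v^2 + 3*v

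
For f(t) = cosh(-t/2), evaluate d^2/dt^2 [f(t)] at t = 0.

From the series, [t^2] f = 1/8; multiply by 2! = 2 to get 1/4.

1/4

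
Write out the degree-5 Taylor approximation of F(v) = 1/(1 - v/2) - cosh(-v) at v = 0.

Add the two expansions coefficient-wise.
[v^0] = 0;  [v^1] = 1/2;  [v^2] = -1/4;  [v^3] = 1/8;  [v^4] = 1/48;  [v^5] = 1/32.

v^5/32 + v^4/48 + v^3/8 - v^2/4 + v/2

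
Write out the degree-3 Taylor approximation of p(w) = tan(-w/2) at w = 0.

-w^3/24 - w/2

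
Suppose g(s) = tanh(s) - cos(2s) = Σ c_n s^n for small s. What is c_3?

Combine the two series term by term.
g(0) = -1
g′(0) = 1
g′′(0) = 4
g′′′(0) = -2
So c_3 = g′′′(0)/3! = -1/3.

-1/3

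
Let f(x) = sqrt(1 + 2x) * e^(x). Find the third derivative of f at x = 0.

4

Multiply the two series term by term and collect like powers.
The coefficient of x^3 in the expansion is 2/3, so f′′′(0) = 3! * (2/3) = 4.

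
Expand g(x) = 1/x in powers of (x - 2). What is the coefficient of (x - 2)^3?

Use the known series and substitute for the argument.
[(x - 2)^0] = 1/2;  [(x - 2)^1] = -1/4;  [(x - 2)^2] = 1/8;  [(x - 2)^3] = -1/16.
So c_3 = g′′′(2)/3! = -1/16.

-1/16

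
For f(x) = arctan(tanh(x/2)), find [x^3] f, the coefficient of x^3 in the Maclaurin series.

Compose series: expand the inner function first, then feed it into the outer expansion.
So c_3 = f′′′(0)/3! = -1/12.

-1/12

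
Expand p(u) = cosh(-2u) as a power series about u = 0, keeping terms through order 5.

2*u^4/3 + 2*u^2 + 1

p(0) = 1
p′(0) = 0
p′′(0) = 4
p′′′(0) = 0
p^(4)(0) = 16
p^(5)(0) = 0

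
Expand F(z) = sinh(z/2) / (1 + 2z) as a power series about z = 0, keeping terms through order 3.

Expand each factor separately, then convolve coefficients.
[z^0] = 0;  [z^1] = 1/2;  [z^2] = -1;  [z^3] = 97/48.

97*z^3/48 - z^2 + z/2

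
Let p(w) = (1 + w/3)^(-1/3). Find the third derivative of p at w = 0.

Apply the Taylor formula c_k = f^(k)(a)/k!.
From the series, [w^3] p = -14/2187; multiply by 3! = 6 to get -28/729.

-28/729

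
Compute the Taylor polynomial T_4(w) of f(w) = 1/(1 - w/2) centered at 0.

w^4/16 + w^3/8 + w^2/4 + w/2 + 1

f(0) = 1
f′(0) = 1/2
f′′(0) = 1/2
f′′′(0) = 3/4
f^(4)(0) = 3/2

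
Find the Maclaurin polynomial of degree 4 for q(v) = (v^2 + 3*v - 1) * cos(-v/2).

-49*v^4/384 - 3*v^3/8 + 9*v^2/8 + 3*v - 1

Distribute the polynomial across the series and collect like powers.
q(0) = -1
q′(0) = 3
q′′(0) = 9/4
q′′′(0) = -9/4
q^(4)(0) = -49/16
Then c_k = q^(k)(0)/k! gives each Taylor coefficient.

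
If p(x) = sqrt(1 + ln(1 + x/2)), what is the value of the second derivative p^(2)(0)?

-3/16

Compose series: expand the inner function first, then feed it into the outer expansion.
From the series, [x^2] p = -3/32; multiply by 2! = 2 to get -3/16.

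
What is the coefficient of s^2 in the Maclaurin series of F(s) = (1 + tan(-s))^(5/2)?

15/8

Let u equal the inner series; expand the outer function in u and truncate.
[s^0] = 1;  [s^1] = -5/2;  [s^2] = 15/8.
So c_2 = F′′(0)/2! = 15/8.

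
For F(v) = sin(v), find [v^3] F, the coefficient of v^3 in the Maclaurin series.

F(0) = 0
F′(0) = 1
F′′(0) = 0
F′′′(0) = -1
The Taylor polynomial is Σ F^(k)(0)/k! · v^k.

-1/6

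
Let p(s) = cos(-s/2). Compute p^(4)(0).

1/16

From the series, [s^4] p = 1/384; multiply by 4! = 24 to get 1/16.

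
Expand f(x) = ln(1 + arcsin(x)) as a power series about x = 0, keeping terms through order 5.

Compose series: expand the inner function first, then feed it into the outer expansion.

53*x^5/120 - 5*x^4/12 + x^3/2 - x^2/2 + x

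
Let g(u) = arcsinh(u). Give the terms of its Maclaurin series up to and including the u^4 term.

g(0) = 0
g′(0) = 1
g′′(0) = 0
g′′′(0) = -1
g^(4)(0) = 0
Then c_k = g^(k)(0)/k! gives each Taylor coefficient.

-u^3/6 + u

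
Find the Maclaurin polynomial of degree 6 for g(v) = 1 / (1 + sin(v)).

17*v^6/45 - 61*v^5/120 + 2*v^4/3 - 5*v^3/6 + v^2 - v + 1

Write 1/(1+u) = 1 - u + u^2 - u^3 + ... and substitute the series for u.
g(0) = 1
g′(0) = -1
g′′(0) = 2
g′′′(0) = -5
g^(4)(0) = 16
g^(5)(0) = -61
g^(6)(0) = 272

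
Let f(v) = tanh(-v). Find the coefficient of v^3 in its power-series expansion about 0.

f(0) = 0
f′(0) = -1
f′′(0) = 0
f′′′(0) = 2
The Taylor polynomial is Σ f^(k)(0)/k! · v^k.

1/3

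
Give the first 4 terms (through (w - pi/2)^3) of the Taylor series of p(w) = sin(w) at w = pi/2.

1 - (w - pi/2)^2/2

Compute the successive derivatives at the expansion point and divide by k!.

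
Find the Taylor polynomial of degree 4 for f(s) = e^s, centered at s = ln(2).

Compute the successive derivatives at the expansion point and divide by k!.
f(ln(2)) = 2
f′(ln(2)) = 2
f′′(ln(2)) = 2
f′′′(ln(2)) = 2
f^(4)(ln(2)) = 2
Then c_k = f^(k)(ln(2))/k! gives each Taylor coefficient.

(s - ln(2))^4/12 + (s - ln(2))^3/3 + (s - ln(2))^2 + 2*(s - ln(2)) + 2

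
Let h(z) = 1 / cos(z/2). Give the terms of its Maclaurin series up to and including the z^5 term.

Write the quotient as an unknown series and match coefficients against numerator = denominator · series.
h(0) = 1
h′(0) = 0
h′′(0) = 1/4
h′′′(0) = 0
h^(4)(0) = 5/16
h^(5)(0) = 0

5*z^4/384 + z^2/8 + 1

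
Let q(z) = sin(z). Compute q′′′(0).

From the series, [z^3] q = -1/6; multiply by 3! = 6 to get -1.

-1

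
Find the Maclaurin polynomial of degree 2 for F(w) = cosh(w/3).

w^2/18 + 1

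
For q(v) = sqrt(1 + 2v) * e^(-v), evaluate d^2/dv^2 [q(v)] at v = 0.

-2

Expand each factor separately, then convolve coefficients.
The coefficient of v^2 in the expansion is -1, so q′′(0) = 2! * (-1) = -2.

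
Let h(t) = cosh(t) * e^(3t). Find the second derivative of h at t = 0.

Take the Cauchy product of the two expansions.
From the series, [t^2] h = 5; multiply by 2! = 2 to get 10.

10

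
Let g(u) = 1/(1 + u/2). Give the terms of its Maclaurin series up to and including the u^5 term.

-u^5/32 + u^4/16 - u^3/8 + u^2/4 - u/2 + 1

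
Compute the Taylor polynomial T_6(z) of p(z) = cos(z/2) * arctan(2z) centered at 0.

6469*z^5/960 - 35*z^3/12 + 2*z

Take the Cauchy product of the two expansions.
p(0) = 0
p′(0) = 2
p′′(0) = 0
p′′′(0) = -35/2
p^(4)(0) = 0
p^(5)(0) = 6469/8
p^(6)(0) = 0
The Taylor polynomial is Σ p^(k)(0)/k! · z^k.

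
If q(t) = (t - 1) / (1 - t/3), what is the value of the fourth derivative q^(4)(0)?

16/27

Multiply each power in the prefactor through the base expansion.
The coefficient of t^4 in the expansion is 2/81, so q^(4)(0) = 4! * (2/81) = 16/27.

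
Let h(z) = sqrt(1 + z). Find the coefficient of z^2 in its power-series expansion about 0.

-1/8

h(0) = 1
h′(0) = 1/2
h′′(0) = -1/4
Dividing each by k! gives the coefficients c_0, ..., c_2.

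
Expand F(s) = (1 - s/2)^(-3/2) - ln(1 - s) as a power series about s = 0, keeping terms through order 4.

Add the two expansions coefficient-wise.
F(0) = 1
F′(0) = 7/4
F′′(0) = 31/16
F′′′(0) = 233/64
F^(4)(0) = 2481/256
The Taylor polynomial is Σ F^(k)(0)/k! · s^k.

827*s^4/2048 + 233*s^3/384 + 31*s^2/32 + 7*s/4 + 1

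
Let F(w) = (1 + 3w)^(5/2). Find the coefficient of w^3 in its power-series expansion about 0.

F(0) = 1
F′(0) = 15/2
F′′(0) = 135/4
F′′′(0) = 405/8
So c_3 = F′′′(0)/3! = 135/16.

135/16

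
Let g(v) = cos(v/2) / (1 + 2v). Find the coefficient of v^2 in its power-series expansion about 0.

31/8

Write out both Maclaurin series and multiply, keeping only the needed powers.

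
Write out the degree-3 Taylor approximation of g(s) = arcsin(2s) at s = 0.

g(0) = 0
g′(0) = 2
g′′(0) = 0
g′′′(0) = 8

4*s^3/3 + 2*s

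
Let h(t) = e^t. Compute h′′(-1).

e^(-1)

The coefficient of (t + 1)^2 in the expansion is e^(-1)/2, so h′′(-1) = 2! * (e^(-1)/2) = e^(-1).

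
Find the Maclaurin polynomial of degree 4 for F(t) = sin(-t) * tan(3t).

Expand each factor separately, then convolve coefficients.
F(0) = 0
F′(0) = 0
F′′(0) = -6
F′′′(0) = 0
F^(4)(0) = -204

-17*t^4/2 - 3*t^2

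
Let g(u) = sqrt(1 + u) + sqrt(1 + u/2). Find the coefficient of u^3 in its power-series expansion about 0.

9/128

Add the two expansions coefficient-wise.
g(0) = 2
g′(0) = 3/4
g′′(0) = -5/16
g′′′(0) = 27/64
So c_3 = g′′′(0)/3! = 9/128.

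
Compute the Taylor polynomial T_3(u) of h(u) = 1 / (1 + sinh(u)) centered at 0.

-7*u^3/6 + u^2 - u + 1

Expand as Σ (-1)^k u^k with u equal to the inner function's series.
[u^0] = 1;  [u^1] = -1;  [u^2] = 1;  [u^3] = -7/6.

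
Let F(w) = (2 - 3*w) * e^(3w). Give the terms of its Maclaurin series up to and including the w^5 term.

Multiply each power in the prefactor through the base expansion.

-243*w^5/40 - 27*w^4/4 - 9*w^3/2 + 3*w + 2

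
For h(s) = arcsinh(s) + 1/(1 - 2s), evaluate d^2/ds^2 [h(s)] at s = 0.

Expand each term separately and add.
From the series, [s^2] h = 4; multiply by 2! = 2 to get 8.

8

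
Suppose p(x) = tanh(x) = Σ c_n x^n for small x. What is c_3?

-1/3

Use the known series and substitute for the argument.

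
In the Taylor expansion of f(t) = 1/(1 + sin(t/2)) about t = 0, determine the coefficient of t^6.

17/2880

Plug the Maclaurin series of the inner function into that of the outer and collect terms.
f(0) = 1
f′(0) = -1/2
f′′(0) = 1/2
f′′′(0) = -5/8
f^(4)(0) = 1
f^(5)(0) = -61/32
f^(6)(0) = 17/4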